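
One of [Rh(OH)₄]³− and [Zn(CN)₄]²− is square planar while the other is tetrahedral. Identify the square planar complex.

[Rh(OH)₄]³−

For [Rh(OH)₄]³−: Ligand charges: each hydroxide is −1. With an overall charge of −3 the rhodium centre must be in the +1 oxidation state. Rh sits in group 9, so the d-electron count is 9 − 1 = 8. A 4d d⁸ ion has a large crystal-field splitting; square planar leaves the high-energy d_{x²−y²} orbital empty and maximises CFSE. → square planar.
For [Zn(CN)₄]²−: Ligand charges: each cyanide is −1. With an overall charge of −2 the zinc centre must be in the +2 oxidation state. Zn sits in group 12, so the d-electron count is 12 − 2 = 10. A d¹⁰ ion has no crystal-field stabilisation preference between square planar and tetrahedral, so four ligands adopt the sterically favoured tetrahedral geometry. → tetrahedral.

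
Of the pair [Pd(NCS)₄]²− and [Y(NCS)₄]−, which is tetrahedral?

For [Pd(NCS)₄]²−: Ligand charges: each isothiocyanate is −1. With an overall charge of −2 the palladium centre must be in the +2 oxidation state. Group 10 minus oxidation state 2 gives a d⁸ configuration. A 4d d⁸ ion has a large crystal-field splitting; square planar leaves the high-energy d_{x²−y²} orbital empty and maximises CFSE. → square planar.
For [Y(NCS)₄]−: Each isothiocyanate is −1; balancing the −1 overall charge requires Y(III). Y sits in group 3, so the d-electron count is 3 − 3 = 0. A d⁰ ion has no crystal-field stabilisation preference between square planar and tetrahedral, so four ligands adopt the sterically favoured tetrahedral geometry. → tetrahedral.

[Y(NCS)₄]−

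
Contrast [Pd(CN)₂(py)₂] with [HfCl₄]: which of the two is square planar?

For [Pd(CN)₂(py)₂]: Each cyanide is −1; pyridine is neutral; balancing the 0 overall charge requires Pd(II). Pd sits in group 10, so the d-electron count is 10 − 2 = 8. A 4d d⁸ ion has a large crystal-field splitting; square planar leaves the high-energy d_{x²−y²} orbital empty and maximises CFSE. → square planar.
For [HfCl₄]: Each chloride is −1; balancing the 0 overall charge requires Hf(IV). Hf sits in group 4, so the d-electron count is 4 − 4 = 0. A d⁰ ion has no crystal-field stabilisation preference between square planar and tetrahedral, so four ligands adopt the sterically favoured tetrahedral geometry. → tetrahedral.

[Pd(CN)₂(py)₂]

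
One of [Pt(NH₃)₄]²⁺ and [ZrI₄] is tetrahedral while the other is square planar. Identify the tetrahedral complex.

For [Pt(NH₃)₄]²⁺: Ammonia is neutral; balancing the +2 overall charge requires Pt(II). Platinum is a group-10 element; Pt(II) is therefore d⁸. A 5d d⁸ ion has a large crystal-field splitting; square planar leaves the high-energy d_{x²−y²} orbital empty and maximises CFSE. → square planar.
For [ZrI₄]: Ligand charges: each iodide is −1. With an overall charge of 0 the zirconium centre must be in the +4 oxidation state. Group 4 minus oxidation state 4 gives a d⁰ configuration. A d⁰ ion has no crystal-field stabilisation preference between square planar and tetrahedral, so four ligands adopt the sterically favoured tetrahedral geometry. → tetrahedral.

[ZrI₄]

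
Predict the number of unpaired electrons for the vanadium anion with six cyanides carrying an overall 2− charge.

Each cyanide is −1; balancing the −2 overall charge requires V(IV).
Vanadium is a group-5 element; V(IV) is therefore d¹.
In an octahedral field the d¹ configuration is t₂g¹e_g⁰ (only one arrangement possible), giving 1 unpaired electron.

1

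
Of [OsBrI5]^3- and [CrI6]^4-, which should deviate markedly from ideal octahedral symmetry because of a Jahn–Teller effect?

[OsBrI5]^3-: Ligand charges: each bromide is −1; each iodide is −1. With an overall charge of −3 the osmium centre must be in the +3 oxidation state. Os sits in group 8, so the d-electron count is 8 − 3 = 5. A 5d ion has a large Δₒ and is invariably low-spin. The d⁵ configuration leaves the e_g set evenly filled (or empty) — no strong Jahn–Teller driving force.
[CrI6]^4-: Each iodide is −1; balancing the −4 overall charge requires Cr(II). Group 6 minus oxidation state 2 gives a d⁴ configuration. Iodide is a weak-field ligand for a first-row metal, so the complex is high-spin. The t₂g³e_g¹ (high-spin) configuration has an unevenly filled e_g set; the Jahn–Teller theorem predicts a tetragonal distortion (typically axial elongation) to lift the degeneracy.

[CrI6]^4-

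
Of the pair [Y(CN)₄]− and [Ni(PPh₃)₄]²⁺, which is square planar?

For [Y(CN)₄]−: Ligand charges: each cyanide is −1. With an overall charge of −1 the yttrium centre must be in the +3 oxidation state. Group 3 minus oxidation state 3 gives a d⁰ configuration. A d⁰ ion has no crystal-field stabilisation preference between square planar and tetrahedral, so four ligands adopt the sterically favoured tetrahedral geometry. → tetrahedral.
For [Ni(PPh₃)₄]²⁺: Summing ligand charges against the +2 overall charge gives an oxidation state of +2 for nickel. Group 10 minus oxidation state 2 gives a d⁸ configuration. Triphenylphosphine is a strong-field ligand (high in the spectrochemical series). A 3d d⁸ ion with strong-field ligands gains enough CFSE to favour square planar over tetrahedral. → square planar.

[Ni(PPh₃)₄]²⁺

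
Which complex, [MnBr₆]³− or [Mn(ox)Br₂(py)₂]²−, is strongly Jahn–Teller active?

[MnBr₆]³−

[MnBr₆]³−: Ligand charges: each bromide is −1. With an overall charge of −3 the manganese centre must be in the +3 oxidation state. Manganese is a group-7 element; Mn(III) is therefore d⁴. Bromide is a weak-field ligand for a first-row metal, so the complex is high-spin. The t₂g³e_g¹ (high-spin) configuration has an unevenly filled e_g set; the Jahn–Teller theorem predicts a tetragonal distortion (typically axial elongation) to lift the degeneracy.
[Mn(ox)Br₂(py)₂]²−: Ligand charges: each oxalate is −2; each bromide is −1; pyridine is neutral. With an overall charge of −2 the manganese centre must be in the +2 oxidation state. Mn sits in group 7, so the d-electron count is 7 − 2 = 5. Bromide and oxalate are weak-field ligands for a first-row metal, so the complex is high-spin. The d⁵ configuration leaves the e_g set evenly filled (or empty) — no strong Jahn–Teller driving force.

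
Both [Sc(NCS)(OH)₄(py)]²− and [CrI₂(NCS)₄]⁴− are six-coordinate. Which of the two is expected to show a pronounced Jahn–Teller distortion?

[Sc(NCS)(OH)₄(py)]²−: Summing ligand charges against the −2 overall charge gives an oxidation state of +3 for scandium. Sc sits in group 3, so the d-electron count is 3 − 3 = 0. The d⁰ configuration leaves the e_g set evenly filled (or empty) — no strong Jahn–Teller driving force.
[CrI₂(NCS)₄]⁴−: Ligand charges: each iodide is −1; each isothiocyanate is −1. With an overall charge of −4 the chromium centre must be in the +2 oxidation state. Cr sits in group 6, so the d-electron count is 6 − 2 = 4. Iodide and isothiocyanate are weak-field ligands for a first-row metal, so the complex is high-spin. The t₂g³e_g¹ (high-spin) configuration has an unevenly filled e_g set; the Jahn–Teller theorem predicts a tetragonal distortion (typically axial elongation) to lift the degeneracy.

[CrI₂(NCS)₄]⁴−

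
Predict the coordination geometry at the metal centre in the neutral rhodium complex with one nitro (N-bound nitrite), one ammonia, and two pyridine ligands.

square planar

Each nitro (N-bound nitrite) is −1; ammonia is neutral; pyridine is neutral; balancing the 0 overall charge requires Rh(I).
Rh sits in group 9, so the d-electron count is 9 − 1 = 8.
With 4 monodentate ligands the coordination number is 4.
A 4d d⁸ ion has a large crystal-field splitting; square planar leaves the high-energy d_{x²−y²} orbital empty and maximises CFSE.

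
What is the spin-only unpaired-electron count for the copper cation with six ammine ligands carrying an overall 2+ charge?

1 unpaired electron

Ammonia is neutral; balancing the +2 overall charge requires Cu(II).
Copper is a group-11 element; Cu(II) is therefore d⁹.
In an octahedral field the d⁹ configuration is t₂g⁶e_g³ (only one arrangement possible), giving 1 unpaired electron.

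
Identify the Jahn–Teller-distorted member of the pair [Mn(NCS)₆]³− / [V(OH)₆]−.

[Mn(NCS)₆]³−: Each isothiocyanate is −1; balancing the −3 overall charge requires Mn(III). Group 7 minus oxidation state 3 gives a d⁴ configuration. Isothiocyanate is a weak-field ligand for a first-row metal, so the complex is high-spin. The t₂g³e_g¹ (high-spin) configuration has an unevenly filled e_g set; the Jahn–Teller theorem predicts a tetragonal distortion (typically axial elongation) to lift the degeneracy.
[V(OH)₆]−: Ligand charges: each hydroxide is −1. With an overall charge of −1 the vanadium centre must be in the +5 oxidation state. Vanadium is a group-5 element; V(V) is therefore d⁰. The d⁰ configuration leaves the e_g set evenly filled (or empty) — no strong Jahn–Teller driving force.

[Mn(NCS)₆]³−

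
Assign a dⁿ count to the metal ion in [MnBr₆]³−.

d4

Ligand charges: each bromide is −1. With an overall charge of −3 the manganese centre must be in the +3 oxidation state.
Mn sits in group 7, so the d-electron count is 7 − 3 = 4.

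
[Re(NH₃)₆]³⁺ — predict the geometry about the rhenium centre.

octahedral

Summing ligand charges against the +3 overall charge gives an oxidation state of +3 for rhenium.
Rhenium is a group-7 element; Re(III) is therefore d⁴.
With 6 monodentate ligands the coordination number is 6.
Six donors around a single metal centre give an octahedral coordination sphere.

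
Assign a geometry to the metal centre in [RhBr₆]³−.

Ligand charges: each bromide is −1. With an overall charge of −3 the rhodium centre must be in the +3 oxidation state.
Group 9 minus oxidation state 3 gives a d⁶ configuration.
Coordination number: 6.
Six donors around a single metal centre give an octahedral coordination sphere.

octahedral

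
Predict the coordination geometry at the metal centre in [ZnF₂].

Summing ligand charges against the 0 overall charge gives an oxidation state of +2 for zinc.
Zinc is a group-12 element; Zn(II) is therefore d¹⁰.
With 2 monodentate ligands the coordination number is 2.
A d¹⁰ ion with only two ligands adopts a linear arrangement (sp hybridisation; no CFSE preference).

linear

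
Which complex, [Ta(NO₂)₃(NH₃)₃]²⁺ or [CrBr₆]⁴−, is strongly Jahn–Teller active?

[CrBr₆]⁴−

[Ta(NO₂)₃(NH₃)₃]²⁺: Ligand charges: each nitro (N-bound nitrite) is −1; ammonia is neutral. With an overall charge of +2 the tantalum centre must be in the +5 oxidation state. Ta sits in group 5, so the d-electron count is 5 − 5 = 0. The d⁰ configuration leaves the e_g set evenly filled (or empty) — no strong Jahn–Teller driving force.
[CrBr₆]⁴−: Each bromide is −1; balancing the −4 overall charge requires Cr(II). Group 6 minus oxidation state 2 gives a d⁴ configuration. Bromide is a weak-field ligand for a first-row metal, so the complex is high-spin. The t₂g³e_g¹ (high-spin) configuration has an unevenly filled e_g set; the Jahn–Teller theorem predicts a tetragonal distortion (typically axial elongation) to lift the degeneracy.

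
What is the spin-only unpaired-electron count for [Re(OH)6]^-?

2 unpaired electrons

Ligand charges: each hydroxide is −1. With an overall charge of −1 the rhenium centre must be in the +5 oxidation state.
Re sits in group 7, so the d-electron count is 7 − 5 = 2.
In an octahedral field the d² configuration is t₂g²e_g⁰ (only one arrangement possible), giving 2 unpaired electrons.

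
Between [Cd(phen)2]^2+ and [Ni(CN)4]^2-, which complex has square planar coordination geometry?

For [Cd(phen)2]^2+: Summing ligand charges against the +2 overall charge gives an oxidation state of +2 for cadmium. Cadmium is a group-12 element; Cd(II) is therefore d¹⁰. A d¹⁰ ion has no crystal-field stabilisation preference between square planar and tetrahedral, so four ligands adopt the sterically favoured tetrahedral geometry. → tetrahedral.
For [Ni(CN)4]^2-: Ligand charges: each cyanide is −1. With an overall charge of −2 the nickel centre must be in the +2 oxidation state. Ni sits in group 10, so the d-electron count is 10 − 2 = 8. Cyanide is a strong-field ligand (high in the spectrochemical series). A 3d d⁸ ion with strong-field ligands gains enough CFSE to favour square planar over tetrahedral. → square planar.

[Ni(CN)4]^2-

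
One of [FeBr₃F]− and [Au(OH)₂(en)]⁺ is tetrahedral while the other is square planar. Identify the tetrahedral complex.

For [FeBr₃F]−: Summing ligand charges against the −1 overall charge gives an oxidation state of +3 for iron. Group 8 minus oxidation state 3 gives a d⁵ configuration. A high-spin d⁵ ion has zero CFSE in either geometry, so four ligands adopt the sterically favoured tetrahedral geometry. → tetrahedral.
For [Au(OH)₂(en)]⁺: Summing ligand charges against the +1 overall charge gives an oxidation state of +3 for gold. Gold is a group-11 element; Au(III) is therefore d⁸. A 5d d⁸ ion has a large crystal-field splitting; square planar leaves the high-energy d_{x²−y²} orbital empty and maximises CFSE. → square planar.

[FeBr₃F]−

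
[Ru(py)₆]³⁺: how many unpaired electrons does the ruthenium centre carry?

Summing ligand charges against the +3 overall charge gives an oxidation state of +3 for ruthenium.
Ruthenium is a group-8 element; Ru(III) is therefore d⁵.
The spin state decides the count: a 4d ion has a large Δₒ and is invariably low-spin.
An octahedral low-spin d⁵ ion is t₂g⁵e_g⁰, giving 1 unpaired electron.

1 unpaired electron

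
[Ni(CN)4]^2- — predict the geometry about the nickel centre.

Ligand charges: each cyanide is −1. With an overall charge of −2 the nickel centre must be in the +2 oxidation state.
Ni sits in group 10, so the d-electron count is 10 − 2 = 8.
With 4 monodentate ligands the coordination number is 4.
Cyanide is a strong-field ligand (high in the spectrochemical series).
A 3d d⁸ ion with strong-field ligands gains enough CFSE to favour square planar over tetrahedral.

square planar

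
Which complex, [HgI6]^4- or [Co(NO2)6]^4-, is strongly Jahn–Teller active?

[HgI6]^4-: Each iodide is −1; balancing the −4 overall charge requires Hg(II). Hg sits in group 12, so the d-electron count is 12 − 2 = 10. The d¹⁰ configuration leaves the e_g set evenly filled (or empty) — no strong Jahn–Teller driving force.
[Co(NO2)6]^4-: Summing ligand charges against the −4 overall charge gives an oxidation state of +2 for cobalt. Cobalt is a group-9 element; Co(II) is therefore d⁷. Nitro (N-bound nitrite) is a strong-field ligand (high in the spectrochemical series) for a first-row metal, so the complex is low-spin. The t₂g⁶e_g¹ (low-spin) configuration has an unevenly filled e_g set; the Jahn–Teller theorem predicts a tetragonal distortion (typically axial elongation) to lift the degeneracy.

[Co(NO2)6]^4-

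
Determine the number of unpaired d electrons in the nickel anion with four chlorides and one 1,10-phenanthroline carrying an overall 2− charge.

Each chloride is −1; 1,10-phenanthroline is neutral; balancing the −2 overall charge requires Ni(II).
Ni sits in group 10, so the d-electron count is 10 − 2 = 8.
Counting donor atoms: 4×chloride (monodentate) → 4 donors; 1×1,10-phenanthroline (bidentate) → 2 donors. Coordination number = 6.
In an octahedral field the d⁸ configuration is t₂g⁶e_g² (only one arrangement possible), giving 2 unpaired electrons.

2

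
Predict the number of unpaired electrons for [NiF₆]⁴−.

2

Ligand charges: each fluoride is −1. With an overall charge of −4 the nickel centre must be in the +2 oxidation state.
Group 10 minus oxidation state 2 gives a d⁸ configuration.
In an octahedral field the d⁸ configuration is t₂g⁶e_g² (only one arrangement possible), giving 2 unpaired electrons.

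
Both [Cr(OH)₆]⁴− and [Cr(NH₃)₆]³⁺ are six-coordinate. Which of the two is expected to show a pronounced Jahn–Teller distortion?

[Cr(OH)₆]⁴−

[Cr(OH)₆]⁴−: Ligand charges: each hydroxide is −1. With an overall charge of −4 the chromium centre must be in the +2 oxidation state. Chromium is a group-6 element; Cr(II) is therefore d⁴. Hydroxide is a weak-field ligand for a first-row metal, so the complex is high-spin. The t₂g³e_g¹ (high-spin) configuration has an unevenly filled e_g set; the Jahn–Teller theorem predicts a tetragonal distortion (typically axial elongation) to lift the degeneracy.
[Cr(NH₃)₆]³⁺: Ligand charges: ammonia is neutral. With an overall charge of +3 the chromium centre must be in the +3 oxidation state. Chromium is a group-6 element; Cr(III) is therefore d³. The d³ configuration leaves the e_g set evenly filled (or empty) — no strong Jahn–Teller driving force.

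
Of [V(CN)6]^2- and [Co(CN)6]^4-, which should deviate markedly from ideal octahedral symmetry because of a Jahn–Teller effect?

[V(CN)6]^2-: Summing ligand charges against the −2 overall charge gives an oxidation state of +4 for vanadium. V sits in group 5, so the d-electron count is 5 − 4 = 1. The d¹ configuration leaves the e_g set evenly filled (or empty) — no strong Jahn–Teller driving force.
[Co(CN)6]^4-: Ligand charges: each cyanide is −1. With an overall charge of −4 the cobalt centre must be in the +2 oxidation state. Cobalt is a group-9 element; Co(II) is therefore d⁷. Cyanide is a strong-field ligand (high in the spectrochemical series) for a first-row metal, so the complex is low-spin. The t₂g⁶e_g¹ (low-spin) configuration has an unevenly filled e_g set; the Jahn–Teller theorem predicts a tetragonal distortion (typically axial elongation) to lift the degeneracy.

[Co(CN)6]^4-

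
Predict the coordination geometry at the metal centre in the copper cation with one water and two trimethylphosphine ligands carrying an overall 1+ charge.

trigonal planar

Water is neutral; trimethylphosphine is neutral; balancing the +1 overall charge requires Cu(I).
Group 11 minus oxidation state 1 gives a d¹⁰ configuration.
Coordination number: 3.
Three ligands around a d¹⁰ centre minimise repulsion in a trigonal-planar arrangement.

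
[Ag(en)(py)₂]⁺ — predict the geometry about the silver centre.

Summing ligand charges against the +1 overall charge gives an oxidation state of +1 for silver.
Silver is a group-11 element; Ag(I) is therefore d¹⁰.
Counting donor atoms: 1×ethylenediamine (bidentate) → 2 donors; 2×pyridine (monodentate) → 2 donors. Coordination number = 4.
A d¹⁰ ion has no crystal-field stabilisation preference between square planar and tetrahedral, so four ligands adopt the sterically favoured tetrahedral geometry.

tetrahedral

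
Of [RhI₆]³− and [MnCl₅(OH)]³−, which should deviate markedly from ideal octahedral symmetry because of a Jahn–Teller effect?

[MnCl₅(OH)]³−

[RhI₆]³−: Each iodide is −1; balancing the −3 overall charge requires Rh(III). Group 9 minus oxidation state 3 gives a d⁶ configuration. A 4d ion has a large Δₒ and is invariably low-spin. The d⁶ configuration leaves the e_g set evenly filled (or empty) — no strong Jahn–Teller driving force.
[MnCl₅(OH)]³−: Summing ligand charges against the −3 overall charge gives an oxidation state of +3 for manganese. Manganese is a group-7 element; Mn(III) is therefore d⁴. Chloride and hydroxide are weak-field ligands for a first-row metal, so the complex is high-spin. The t₂g³e_g¹ (high-spin) configuration has an unevenly filled e_g set; the Jahn–Teller theorem predicts a tetragonal distortion (typically axial elongation) to lift the degeneracy.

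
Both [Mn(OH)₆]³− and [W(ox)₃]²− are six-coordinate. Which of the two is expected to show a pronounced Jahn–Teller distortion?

[Mn(OH)₆]³−

[Mn(OH)₆]³−: Summing ligand charges against the −3 overall charge gives an oxidation state of +3 for manganese. Group 7 minus oxidation state 3 gives a d⁴ configuration. Hydroxide is a weak-field ligand for a first-row metal, so the complex is high-spin. The t₂g³e_g¹ (high-spin) configuration has an unevenly filled e_g set; the Jahn–Teller theorem predicts a tetragonal distortion (typically axial elongation) to lift the degeneracy.
[W(ox)₃]²−: Summing ligand charges against the −2 overall charge gives an oxidation state of +4 for tungsten. Tungsten is a group-6 element; W(IV) is therefore d². The d² configuration leaves the e_g set evenly filled (or empty) — no strong Jahn–Teller driving force.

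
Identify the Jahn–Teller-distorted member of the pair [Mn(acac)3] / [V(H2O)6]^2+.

[Mn(acac)3]

[Mn(acac)3]: Ligand charges: each acetylacetonate is −1. With an overall charge of 0 the manganese centre must be in the +3 oxidation state. Group 7 minus oxidation state 3 gives a d⁴ configuration. Acetylacetonate is a weak-field ligand for a first-row metal, so the complex is high-spin. The t₂g³e_g¹ (high-spin) configuration has an unevenly filled e_g set; the Jahn–Teller theorem predicts a tetragonal distortion (typically axial elongation) to lift the degeneracy.
[V(H2O)6]^2+: Water is neutral; balancing the +2 overall charge requires V(II). V sits in group 5, so the d-electron count is 5 − 2 = 3. The d³ configuration leaves the e_g set evenly filled (or empty) — no strong Jahn–Teller driving force.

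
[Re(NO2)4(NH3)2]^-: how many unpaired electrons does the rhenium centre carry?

Ligand charges: each nitro (N-bound nitrite) is −1; ammonia is neutral. With an overall charge of −1 the rhenium centre must be in the +3 oxidation state.
Rhenium is a group-7 element; Re(III) is therefore d⁴.
The spin state decides the count: a 5d ion has a large Δₒ and is invariably low-spin.
An octahedral low-spin d⁴ ion is t₂g⁴e_g⁰, giving 2 unpaired electrons.

2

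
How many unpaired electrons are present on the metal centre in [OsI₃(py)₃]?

1 unpaired electron

Summing ligand charges against the 0 overall charge gives an oxidation state of +3 for osmium.
Osmium is a group-8 element; Os(III) is therefore d⁵.
The spin state decides the count: a 5d ion has a large Δₒ and is invariably low-spin.
An octahedral low-spin d⁵ ion is t₂g⁵e_g⁰, giving 1 unpaired electron.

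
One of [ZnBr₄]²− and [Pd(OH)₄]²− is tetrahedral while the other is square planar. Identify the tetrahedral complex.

For [ZnBr₄]²−: Summing ligand charges against the −2 overall charge gives an oxidation state of +2 for zinc. Zinc is a group-12 element; Zn(II) is therefore d¹⁰. A d¹⁰ ion has no crystal-field stabilisation preference between square planar and tetrahedral, so four ligands adopt the sterically favoured tetrahedral geometry. → tetrahedral.
For [Pd(OH)₄]²−: Ligand charges: each hydroxide is −1. With an overall charge of −2 the palladium centre must be in the +2 oxidation state. Group 10 minus oxidation state 2 gives a d⁸ configuration. A 4d d⁸ ion has a large crystal-field splitting; square planar leaves the high-energy d_{x²−y²} orbital empty and maximises CFSE. → square planar.

[ZnBr₄]²−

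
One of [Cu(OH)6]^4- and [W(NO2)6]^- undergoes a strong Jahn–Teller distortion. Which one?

[Cu(OH)6]^4-

[Cu(OH)6]^4-: Each hydroxide is −1; balancing the −4 overall charge requires Cu(II). Group 11 minus oxidation state 2 gives a d⁹ configuration. The t₂g⁶e_g³ configuration has an unevenly filled e_g set; the Jahn–Teller theorem predicts a tetragonal distortion (typically axial elongation) to lift the degeneracy.
[W(NO2)6]^-: Ligand charges: each nitro (N-bound nitrite) is −1. With an overall charge of −1 the tungsten centre must be in the +5 oxidation state. Tungsten is a group-6 element; W(V) is therefore d¹. The d¹ configuration leaves the e_g set evenly filled (or empty) — no strong Jahn–Teller driving force.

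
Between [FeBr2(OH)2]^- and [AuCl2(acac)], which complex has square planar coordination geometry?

For [FeBr2(OH)2]^-: Summing ligand charges against the −1 overall charge gives an oxidation state of +3 for iron. Fe sits in group 8, so the d-electron count is 8 − 3 = 5. A high-spin d⁵ ion has zero CFSE in either geometry, so four ligands adopt the sterically favoured tetrahedral geometry. → tetrahedral.
For [AuCl2(acac)]: Summing ligand charges against the 0 overall charge gives an oxidation state of +3 for gold. Gold is a group-11 element; Au(III) is therefore d⁸. A 5d d⁸ ion has a large crystal-field splitting; square planar leaves the high-energy d_{x²−y²} orbital empty and maximises CFSE. → square planar.

[AuCl2(acac)]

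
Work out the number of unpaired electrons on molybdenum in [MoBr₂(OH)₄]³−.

3

Summing ligand charges against the −3 overall charge gives an oxidation state of +3 for molybdenum.
Molybdenum is a group-6 element; Mo(III) is therefore d³.
In an octahedral field the d³ configuration is t₂g³e_g⁰ (only one arrangement possible), giving 3 unpaired electrons.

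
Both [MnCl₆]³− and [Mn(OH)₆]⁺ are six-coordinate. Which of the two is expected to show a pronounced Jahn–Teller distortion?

[MnCl₆]³−

[MnCl₆]³−: Each chloride is −1; balancing the −3 overall charge requires Mn(III). Mn sits in group 7, so the d-electron count is 7 − 3 = 4. Chloride is a weak-field ligand for a first-row metal, so the complex is high-spin. The t₂g³e_g¹ (high-spin) configuration has an unevenly filled e_g set; the Jahn–Teller theorem predicts a tetragonal distortion (typically axial elongation) to lift the degeneracy.
[Mn(OH)₆]⁺: Summing ligand charges against the +1 overall charge gives an oxidation state of +7 for manganese. Manganese is a group-7 element; Mn(VII) is therefore d⁰. The d⁰ configuration leaves the e_g set evenly filled (or empty) — no strong Jahn–Teller driving force.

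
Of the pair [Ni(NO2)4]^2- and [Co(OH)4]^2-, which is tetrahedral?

For [Ni(NO2)4]^2-: Ligand charges: each nitro (N-bound nitrite) is −1. With an overall charge of −2 the nickel centre must be in the +2 oxidation state. Group 10 minus oxidation state 2 gives a d⁸ configuration. Nitro (N-bound nitrite) is a strong-field ligand (high in the spectrochemical series). A 3d d⁸ ion with strong-field ligands gains enough CFSE to favour square planar over tetrahedral. → square planar.
For [Co(OH)4]^2-: Each hydroxide is −1; balancing the −2 overall charge requires Co(II). Cobalt is a group-9 element; Co(II) is therefore d⁷. For a high-spin 3d d⁷ ion with weak-field ligands the small Δₜ gives little square-planar CFSE advantage, so four ligands adopt the sterically favoured tetrahedral geometry. → tetrahedral.

[Co(OH)4]^2-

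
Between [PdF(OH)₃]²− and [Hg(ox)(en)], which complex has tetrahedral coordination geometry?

[Hg(ox)(en)]

For [PdF(OH)₃]²−: Each fluoride is −1; each hydroxide is −1; balancing the −2 overall charge requires Pd(II). Palladium is a group-10 element; Pd(II) is therefore d⁸. A 4d d⁸ ion has a large crystal-field splitting; square planar leaves the high-energy d_{x²−y²} orbital empty and maximises CFSE. → square planar.
For [Hg(ox)(en)]: Ligand charges: each oxalate is −2; ethylenediamine is neutral. With an overall charge of 0 the mercury centre must be in the +2 oxidation state. Hg sits in group 12, so the d-electron count is 12 − 2 = 10. A d¹⁰ ion has no crystal-field stabilisation preference between square planar and tetrahedral, so four ligands adopt the sterically favoured tetrahedral geometry. → tetrahedral.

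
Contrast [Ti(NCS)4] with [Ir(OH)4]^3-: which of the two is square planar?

For [Ti(NCS)4]: Summing ligand charges against the 0 overall charge gives an oxidation state of +4 for titanium. Ti sits in group 4, so the d-electron count is 4 − 4 = 0. A d⁰ ion has no crystal-field stabilisation preference between square planar and tetrahedral, so four ligands adopt the sterically favoured tetrahedral geometry. → tetrahedral.
For [Ir(OH)4]^3-: Each hydroxide is −1; balancing the −3 overall charge requires Ir(I). Group 9 minus oxidation state 1 gives a d⁸ configuration. A 5d d⁸ ion has a large crystal-field splitting; square planar leaves the high-energy d_{x²−y²} orbital empty and maximises CFSE. → square planar.

[Ir(OH)4]^3-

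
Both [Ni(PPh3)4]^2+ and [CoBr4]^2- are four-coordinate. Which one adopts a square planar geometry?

For [Ni(PPh3)4]^2+: Ligand charges: triphenylphosphine is neutral. With an overall charge of +2 the nickel centre must be in the +2 oxidation state. Group 10 minus oxidation state 2 gives a d⁸ configuration. Triphenylphosphine is a strong-field ligand (high in the spectrochemical series). A 3d d⁸ ion with strong-field ligands gains enough CFSE to favour square planar over tetrahedral. → square planar.
For [CoBr4]^2-: Each bromide is −1; balancing the −2 overall charge requires Co(II). Cobalt is a group-9 element; Co(II) is therefore d⁷. For a high-spin 3d d⁷ ion with weak-field ligands the small Δₜ gives little square-planar CFSE advantage, so four ligands adopt the sterically favoured tetrahedral geometry. → tetrahedral.

[Ni(PPh3)4]^2+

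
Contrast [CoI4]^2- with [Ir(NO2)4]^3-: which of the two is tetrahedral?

[CoI4]^2-

For [CoI4]^2-: Ligand charges: each iodide is −1. With an overall charge of −2 the cobalt centre must be in the +2 oxidation state. Cobalt is a group-9 element; Co(II) is therefore d⁷. For a high-spin 3d d⁷ ion with weak-field ligands the small Δₜ gives little square-planar CFSE advantage, so four ligands adopt the sterically favoured tetrahedral geometry. → tetrahedral.
For [Ir(NO2)4]^3-: Each nitro (N-bound nitrite) is −1; balancing the −3 overall charge requires Ir(I). Iridium is a group-9 element; Ir(I) is therefore d⁸. A 5d d⁸ ion has a large crystal-field splitting; square planar leaves the high-energy d_{x²−y²} orbital empty and maximises CFSE. → square planar.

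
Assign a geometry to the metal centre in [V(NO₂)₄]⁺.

Each nitro (N-bound nitrite) is −1; balancing the +1 overall charge requires V(V).
Group 5 minus oxidation state 5 gives a d⁰ configuration.
With 4 monodentate ligands the coordination number is 4.
A d⁰ ion has no crystal-field stabilisation preference between square planar and tetrahedral, so four ligands adopt the sterically favoured tetrahedral geometry.

tetrahedral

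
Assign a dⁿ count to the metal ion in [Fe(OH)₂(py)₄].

Summing ligand charges against the 0 overall charge gives an oxidation state of +2 for iron.
Fe sits in group 8, so the d-electron count is 8 − 2 = 6.

d⁶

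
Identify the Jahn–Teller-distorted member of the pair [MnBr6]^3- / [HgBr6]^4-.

[MnBr6]^3-

[MnBr6]^3-: Summing ligand charges against the −3 overall charge gives an oxidation state of +3 for manganese. Manganese is a group-7 element; Mn(III) is therefore d⁴. Bromide is a weak-field ligand for a first-row metal, so the complex is high-spin. The t₂g³e_g¹ (high-spin) configuration has an unevenly filled e_g set; the Jahn–Teller theorem predicts a tetragonal distortion (typically axial elongation) to lift the degeneracy.
[HgBr6]^4-: Each bromide is −1; balancing the −4 overall charge requires Hg(II). Group 12 minus oxidation state 2 gives a d¹⁰ configuration. The d¹⁰ configuration leaves the e_g set evenly filled (or empty) — no strong Jahn–Teller driving force.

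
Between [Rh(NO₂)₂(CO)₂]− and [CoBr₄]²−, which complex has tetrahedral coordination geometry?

For [Rh(NO₂)₂(CO)₂]−: Ligand charges: each nitro (N-bound nitrite) is −1; carbonyl is neutral. With an overall charge of −1 the rhodium centre must be in the +1 oxidation state. Rh sits in group 9, so the d-electron count is 9 − 1 = 8. A 4d d⁸ ion has a large crystal-field splitting; square planar leaves the high-energy d_{x²−y²} orbital empty and maximises CFSE. → square planar.
For [CoBr₄]²−: Summing ligand charges against the −2 overall charge gives an oxidation state of +2 for cobalt. Group 9 minus oxidation state 2 gives a d⁷ configuration. For a high-spin 3d d⁷ ion with weak-field ligands the small Δₜ gives little square-planar CFSE advantage, so four ligands adopt the sterically favoured tetrahedral geometry. → tetrahedral.

[CoBr₄]²−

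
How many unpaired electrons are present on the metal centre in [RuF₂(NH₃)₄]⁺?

1

Ligand charges: each fluoride is −1; ammonia is neutral. With an overall charge of +1 the ruthenium centre must be in the +3 oxidation state.
Group 8 minus oxidation state 3 gives a d⁵ configuration.
The spin state decides the count: a 4d ion has a large Δₒ and is invariably low-spin.
An octahedral low-spin d⁵ ion is t₂g⁵e_g⁰, giving 1 unpaired electron.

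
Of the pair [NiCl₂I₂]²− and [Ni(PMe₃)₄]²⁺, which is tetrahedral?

For [NiCl₂I₂]²−: Summing ligand charges against the −2 overall charge gives an oxidation state of +2 for nickel. Ni sits in group 10, so the d-electron count is 10 − 2 = 8. Chloride and iodide are weak-field ligands. With weak-field ligands the CFSE gain from square planar is small, so a 3d d⁸ ion takes the sterically preferred tetrahedral geometry. → tetrahedral.
For [Ni(PMe₃)₄]²⁺: Ligand charges: trimethylphosphine is neutral. With an overall charge of +2 the nickel centre must be in the +2 oxidation state. Group 10 minus oxidation state 2 gives a d⁸ configuration. Trimethylphosphine is a strong-field ligand (high in the spectrochemical series). A 3d d⁸ ion with strong-field ligands gains enough CFSE to favour square planar over tetrahedral. → square planar.

[NiCl₂I₂]²−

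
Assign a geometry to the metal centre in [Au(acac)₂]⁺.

Ligand charges: each acetylacetonate is −1. With an overall charge of +1 the gold centre must be in the +3 oxidation state.
Group 11 minus oxidation state 3 gives a d⁸ configuration.
Counting donor atoms: 2×acetylacetonate (bidentate) → 4 donors. Coordination number = 4.
A 5d d⁸ ion has a large crystal-field splitting; square planar leaves the high-energy d_{x²−y²} orbital empty and maximises CFSE.

square planar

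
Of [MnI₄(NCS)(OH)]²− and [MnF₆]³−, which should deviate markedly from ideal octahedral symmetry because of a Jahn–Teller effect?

[MnI₄(NCS)(OH)]²−: Summing ligand charges against the −2 overall charge gives an oxidation state of +4 for manganese. Mn sits in group 7, so the d-electron count is 7 − 4 = 3. The d³ configuration leaves the e_g set evenly filled (or empty) — no strong Jahn–Teller driving force.
[MnF₆]³−: Summing ligand charges against the −3 overall charge gives an oxidation state of +3 for manganese. Mn sits in group 7, so the d-electron count is 7 − 3 = 4. Fluoride is a weak-field ligand for a first-row metal, so the complex is high-spin. The t₂g³e_g¹ (high-spin) configuration has an unevenly filled e_g set; the Jahn–Teller theorem predicts a tetragonal distortion (typically axial elongation) to lift the degeneracy.

[MnF₆]³−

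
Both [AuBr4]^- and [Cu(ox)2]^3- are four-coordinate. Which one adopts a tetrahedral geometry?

[Cu(ox)2]^3-

For [AuBr4]^-: Each bromide is −1; balancing the −1 overall charge requires Au(III). Au sits in group 11, so the d-electron count is 11 − 3 = 8. A 5d d⁸ ion has a large crystal-field splitting; square planar leaves the high-energy d_{x²−y²} orbital empty and maximises CFSE. → square planar.
For [Cu(ox)2]^3-: Each oxalate is −2; balancing the −3 overall charge requires Cu(I). Group 11 minus oxidation state 1 gives a d¹⁰ configuration. A d¹⁰ ion has no crystal-field stabilisation preference between square planar and tetrahedral, so four ligands adopt the sterically favoured tetrahedral geometry. → tetrahedral.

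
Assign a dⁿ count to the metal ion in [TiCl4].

Ligand charges: each chloride is −1. With an overall charge of 0 the titanium centre must be in the +4 oxidation state.
Group 4 minus oxidation state 4 gives a d⁰ configuration.

d⁰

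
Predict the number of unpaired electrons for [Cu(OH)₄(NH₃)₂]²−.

1 unpaired electron

Ligand charges: each hydroxide is −1; ammonia is neutral. With an overall charge of −2 the copper centre must be in the +2 oxidation state.
Copper is a group-11 element; Cu(II) is therefore d⁹.
In an octahedral field the d⁹ configuration is t₂g⁶e_g³ (only one arrangement possible), giving 1 unpaired electron.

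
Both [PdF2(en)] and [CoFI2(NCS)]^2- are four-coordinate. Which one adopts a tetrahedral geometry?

[CoFI2(NCS)]^2-

For [PdF2(en)]: Summing ligand charges against the 0 overall charge gives an oxidation state of +2 for palladium. Group 10 minus oxidation state 2 gives a d⁸ configuration. A 4d d⁸ ion has a large crystal-field splitting; square planar leaves the high-energy d_{x²−y²} orbital empty and maximises CFSE. → square planar.
For [CoFI2(NCS)]^2-: Summing ligand charges against the −2 overall charge gives an oxidation state of +2 for cobalt. Co sits in group 9, so the d-electron count is 9 − 2 = 7. For a high-spin 3d d⁷ ion with weak-field ligands the small Δₜ gives little square-planar CFSE advantage, so four ligands adopt the sterically favoured tetrahedral geometry. → tetrahedral.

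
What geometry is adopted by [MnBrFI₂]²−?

Ligand charges: each bromide is −1; each fluoride is −1; each iodide is −1. With an overall charge of −2 the manganese centre must be in the +2 oxidation state.
Group 7 minus oxidation state 2 gives a d⁵ configuration.
Coordination number: 4.
Bromide, fluoride, and iodide are weak-field ligands.
A high-spin d⁵ ion has zero CFSE in either geometry, so four ligands adopt the sterically favoured tetrahedral geometry.

tetrahedral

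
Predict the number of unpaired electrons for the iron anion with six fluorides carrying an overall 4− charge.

Ligand charges: each fluoride is −1. With an overall charge of −4 the iron centre must be in the +2 oxidation state.
Group 8 minus oxidation state 2 gives a d⁶ configuration.
The spin state decides the count: Fluoride is a weak-field ligand for a first-row metal, so the complex is high-spin.
An octahedral high-spin d⁶ ion is t₂g⁴e_g², giving 4 unpaired electrons.

4 unpaired electrons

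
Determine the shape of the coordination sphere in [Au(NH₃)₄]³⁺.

Ligand charges: ammonia is neutral. With an overall charge of +3 the gold centre must be in the +3 oxidation state.
Gold is a group-11 element; Au(III) is therefore d⁸.
With 4 monodentate ligands the coordination number is 4.
A 5d d⁸ ion has a large crystal-field splitting; square planar leaves the high-energy d_{x²−y²} orbital empty and maximises CFSE.

square planar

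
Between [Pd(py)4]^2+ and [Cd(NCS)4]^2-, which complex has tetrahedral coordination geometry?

[Cd(NCS)4]^2-

For [Pd(py)4]^2+: Pyridine is neutral; balancing the +2 overall charge requires Pd(II). Group 10 minus oxidation state 2 gives a d⁸ configuration. A 4d d⁸ ion has a large crystal-field splitting; square planar leaves the high-energy d_{x²−y²} orbital empty and maximises CFSE. → square planar.
For [Cd(NCS)4]^2-: Each isothiocyanate is −1; balancing the −2 overall charge requires Cd(II). Cd sits in group 12, so the d-electron count is 12 − 2 = 10. A d¹⁰ ion has no crystal-field stabilisation preference between square planar and tetrahedral, so four ligands adopt the sterically favoured tetrahedral geometry. → tetrahedral.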